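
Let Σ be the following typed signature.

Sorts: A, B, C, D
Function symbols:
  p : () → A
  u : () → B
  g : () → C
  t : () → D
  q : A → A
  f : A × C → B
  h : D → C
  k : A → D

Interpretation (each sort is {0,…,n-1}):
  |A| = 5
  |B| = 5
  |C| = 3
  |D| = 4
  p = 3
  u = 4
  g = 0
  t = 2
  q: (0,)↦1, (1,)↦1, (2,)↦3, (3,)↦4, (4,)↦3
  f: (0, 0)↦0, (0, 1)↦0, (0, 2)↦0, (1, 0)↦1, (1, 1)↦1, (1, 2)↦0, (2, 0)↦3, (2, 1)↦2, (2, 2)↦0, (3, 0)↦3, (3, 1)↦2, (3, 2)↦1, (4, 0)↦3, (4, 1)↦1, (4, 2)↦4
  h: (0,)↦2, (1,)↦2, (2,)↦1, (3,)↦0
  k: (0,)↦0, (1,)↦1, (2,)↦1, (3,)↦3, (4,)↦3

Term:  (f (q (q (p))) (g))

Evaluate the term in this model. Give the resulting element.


value = 3

  p = 3
  (q (p)) = q(3,) = 4
  (q (q (p))) = q(4,) = 3
  g = 0
  (f (q (q (p))) (g)) = f(3, 0) = 3


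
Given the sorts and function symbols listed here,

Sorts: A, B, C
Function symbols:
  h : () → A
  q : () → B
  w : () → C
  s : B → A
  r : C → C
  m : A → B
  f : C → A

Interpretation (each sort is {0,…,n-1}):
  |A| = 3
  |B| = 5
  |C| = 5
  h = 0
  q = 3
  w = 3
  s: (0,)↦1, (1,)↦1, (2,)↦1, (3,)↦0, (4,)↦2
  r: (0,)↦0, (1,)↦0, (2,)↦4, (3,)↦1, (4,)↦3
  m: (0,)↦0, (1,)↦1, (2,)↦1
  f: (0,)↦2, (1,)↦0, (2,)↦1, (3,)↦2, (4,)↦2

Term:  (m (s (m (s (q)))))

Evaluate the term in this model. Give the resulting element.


value = 1

  q = 3
  (s (q)) = s(3,) = 0
  (m (s (q))) = m(0,) = 0
  (s (m (s (q)))) = s(0,) = 1
  (m (s (m (s (q))))) = m(1,) = 1


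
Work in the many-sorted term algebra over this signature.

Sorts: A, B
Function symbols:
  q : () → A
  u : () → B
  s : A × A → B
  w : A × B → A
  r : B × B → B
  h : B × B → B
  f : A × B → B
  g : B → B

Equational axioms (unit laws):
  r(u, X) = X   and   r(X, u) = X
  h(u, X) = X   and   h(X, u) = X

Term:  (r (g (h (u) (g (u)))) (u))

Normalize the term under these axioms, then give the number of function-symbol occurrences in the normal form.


1. (r (g (h (u) (g (u)))) (u))  →  (g (h (u) (g (u))))
2. (g (h (u) (g (u))))  →  (g (g (u)))
normal form: (g (g (u)))

size = 3


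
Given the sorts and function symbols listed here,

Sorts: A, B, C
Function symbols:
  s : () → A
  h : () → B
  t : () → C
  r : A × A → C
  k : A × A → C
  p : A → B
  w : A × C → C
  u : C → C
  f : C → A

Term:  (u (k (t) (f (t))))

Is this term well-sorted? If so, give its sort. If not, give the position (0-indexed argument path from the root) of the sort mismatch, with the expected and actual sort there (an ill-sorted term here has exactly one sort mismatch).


ill-sorted at position [0, 0]: expected A, got C

    (t) : C
      (t) : C
    (f (t)) : A
  (k (t) (f (t))) : ✗ arg 0 at [0, 0] has sort C, expected A


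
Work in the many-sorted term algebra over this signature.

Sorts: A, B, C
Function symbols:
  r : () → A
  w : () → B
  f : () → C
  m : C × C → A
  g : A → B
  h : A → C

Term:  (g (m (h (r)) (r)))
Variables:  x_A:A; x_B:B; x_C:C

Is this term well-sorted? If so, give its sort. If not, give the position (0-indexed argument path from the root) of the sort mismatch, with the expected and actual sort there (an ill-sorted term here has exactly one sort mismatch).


ill-sorted at position [0, 1]: expected C, got A

      (r) : A
    (h (r)) : C
    (r) : A
  (m (h (r)) (r)) : ✗ arg 1 at [0, 1] has sort A, expected C


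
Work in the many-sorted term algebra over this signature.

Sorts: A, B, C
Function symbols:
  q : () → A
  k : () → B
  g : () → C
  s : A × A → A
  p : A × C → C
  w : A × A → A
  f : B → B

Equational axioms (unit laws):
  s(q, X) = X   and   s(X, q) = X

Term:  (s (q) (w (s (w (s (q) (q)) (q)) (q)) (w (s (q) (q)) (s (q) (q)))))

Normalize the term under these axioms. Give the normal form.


1. (s (q) (w (s (w (s (q) (q)) (q)) (q)) (w (s (q) (q)) (s (q) (q)))))  →  (w (s (w (s (q) (q)) (q)) (q)) (w (s (q) (q)) (s (q) (q))))
2. (w (s (w (s (q) (q)) (q)) (q)) (w (s (q) (q)) (s (q) (q))))  →  (w (w (s (q) (q)) (q)) (w (s (q) (q)) (s (q) (q))))
3. (w (w (s (q) (q)) (q)) (w (s (q) (q)) (s (q) (q))))  →  (w (w (q) (q)) (w (s (q) (q)) (s (q) (q))))
4. (w (w (q) (q)) (w (s (q) (q)) (s (q) (q))))  →  (w (w (q) (q)) (w (q) (s (q) (q))))
5. (w (w (q) (q)) (w (q) (s (q) (q))))  →  (w (w (q) (q)) (w (q) (q)))

normal form = (w (w (q) (q)) (w (q) (q)))


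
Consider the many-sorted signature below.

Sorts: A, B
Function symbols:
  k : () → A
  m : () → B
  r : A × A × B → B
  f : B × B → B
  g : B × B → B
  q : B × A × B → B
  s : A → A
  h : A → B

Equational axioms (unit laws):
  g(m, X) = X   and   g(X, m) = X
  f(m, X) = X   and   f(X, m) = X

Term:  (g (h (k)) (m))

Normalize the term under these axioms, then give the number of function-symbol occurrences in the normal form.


size = 2

1. (g (h (k)) (m))  →  (h (k))
normal form: (h (k))


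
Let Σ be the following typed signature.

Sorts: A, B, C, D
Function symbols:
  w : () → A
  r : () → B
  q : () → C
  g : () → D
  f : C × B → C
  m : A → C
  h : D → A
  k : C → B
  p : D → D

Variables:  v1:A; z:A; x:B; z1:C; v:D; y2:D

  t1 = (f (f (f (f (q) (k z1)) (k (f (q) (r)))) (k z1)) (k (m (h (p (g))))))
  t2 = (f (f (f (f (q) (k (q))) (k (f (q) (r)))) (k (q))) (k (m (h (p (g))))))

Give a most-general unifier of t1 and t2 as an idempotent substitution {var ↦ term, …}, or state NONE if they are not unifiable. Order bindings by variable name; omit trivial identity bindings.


{z1 ↦ (q)}


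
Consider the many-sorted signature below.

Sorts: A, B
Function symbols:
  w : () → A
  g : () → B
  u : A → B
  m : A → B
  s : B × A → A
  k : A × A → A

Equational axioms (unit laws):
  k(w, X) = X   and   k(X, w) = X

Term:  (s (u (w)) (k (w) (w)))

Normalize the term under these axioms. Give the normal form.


1. (s (u (w)) (k (w) (w)))  →  (s (u (w)) (w))

normal form = (s (u (w)) (w))


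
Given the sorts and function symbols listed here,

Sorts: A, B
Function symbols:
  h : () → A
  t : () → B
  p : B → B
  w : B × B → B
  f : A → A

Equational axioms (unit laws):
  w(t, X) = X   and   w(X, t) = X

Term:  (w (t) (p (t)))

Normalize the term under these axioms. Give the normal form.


normal form = (p (t))

1. (w (t) (p (t)))  →  (p (t))


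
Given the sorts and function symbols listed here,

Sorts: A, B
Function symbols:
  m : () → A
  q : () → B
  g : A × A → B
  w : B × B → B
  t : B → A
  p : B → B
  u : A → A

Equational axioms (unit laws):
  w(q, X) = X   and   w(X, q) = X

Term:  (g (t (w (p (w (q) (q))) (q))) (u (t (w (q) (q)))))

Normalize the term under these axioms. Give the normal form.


normal form = (g (t (p (q))) (u (t (q))))

1. (g (t (w (p (w (q) (q))) (q))) (u (t (w (q) (q)))))  →  (g (t (p (w (q) (q)))) (u (t (w (q) (q)))))
2. (g (t (p (w (q) (q)))) (u (t (w (q) (q)))))  →  (g (t (p (q))) (u (t (w (q) (q)))))
3. (g (t (p (q))) (u (t (w (q) (q)))))  →  (g (t (p (q))) (u (t (q))))


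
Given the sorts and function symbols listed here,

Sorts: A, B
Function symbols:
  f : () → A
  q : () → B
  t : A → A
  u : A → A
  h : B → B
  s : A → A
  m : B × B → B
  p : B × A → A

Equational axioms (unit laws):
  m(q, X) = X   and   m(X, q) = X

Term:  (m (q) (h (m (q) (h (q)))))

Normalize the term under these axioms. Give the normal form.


1. (m (q) (h (m (q) (h (q)))))  →  (h (m (q) (h (q))))
2. (h (m (q) (h (q))))  →  (h (h (q)))

normal form = (h (h (q)))


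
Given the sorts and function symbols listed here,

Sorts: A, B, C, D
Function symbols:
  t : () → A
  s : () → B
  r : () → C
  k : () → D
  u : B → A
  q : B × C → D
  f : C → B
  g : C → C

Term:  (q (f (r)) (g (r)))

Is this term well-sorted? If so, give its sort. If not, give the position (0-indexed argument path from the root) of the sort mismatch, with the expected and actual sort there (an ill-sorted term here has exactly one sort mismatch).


    (r) : C
  (f (r)) : B
    (r) : C
  (g (r)) : C
(q (f (r)) (g (r))) : D

well-sorted; sort = D


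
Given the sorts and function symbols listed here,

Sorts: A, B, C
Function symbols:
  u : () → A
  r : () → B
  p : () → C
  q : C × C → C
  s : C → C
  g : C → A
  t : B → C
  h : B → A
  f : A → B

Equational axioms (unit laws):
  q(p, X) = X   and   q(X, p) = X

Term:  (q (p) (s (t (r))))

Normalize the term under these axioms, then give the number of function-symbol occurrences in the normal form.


size = 3

1. (q (p) (s (t (r))))  →  (s (t (r)))
normal form: (s (t (r)))


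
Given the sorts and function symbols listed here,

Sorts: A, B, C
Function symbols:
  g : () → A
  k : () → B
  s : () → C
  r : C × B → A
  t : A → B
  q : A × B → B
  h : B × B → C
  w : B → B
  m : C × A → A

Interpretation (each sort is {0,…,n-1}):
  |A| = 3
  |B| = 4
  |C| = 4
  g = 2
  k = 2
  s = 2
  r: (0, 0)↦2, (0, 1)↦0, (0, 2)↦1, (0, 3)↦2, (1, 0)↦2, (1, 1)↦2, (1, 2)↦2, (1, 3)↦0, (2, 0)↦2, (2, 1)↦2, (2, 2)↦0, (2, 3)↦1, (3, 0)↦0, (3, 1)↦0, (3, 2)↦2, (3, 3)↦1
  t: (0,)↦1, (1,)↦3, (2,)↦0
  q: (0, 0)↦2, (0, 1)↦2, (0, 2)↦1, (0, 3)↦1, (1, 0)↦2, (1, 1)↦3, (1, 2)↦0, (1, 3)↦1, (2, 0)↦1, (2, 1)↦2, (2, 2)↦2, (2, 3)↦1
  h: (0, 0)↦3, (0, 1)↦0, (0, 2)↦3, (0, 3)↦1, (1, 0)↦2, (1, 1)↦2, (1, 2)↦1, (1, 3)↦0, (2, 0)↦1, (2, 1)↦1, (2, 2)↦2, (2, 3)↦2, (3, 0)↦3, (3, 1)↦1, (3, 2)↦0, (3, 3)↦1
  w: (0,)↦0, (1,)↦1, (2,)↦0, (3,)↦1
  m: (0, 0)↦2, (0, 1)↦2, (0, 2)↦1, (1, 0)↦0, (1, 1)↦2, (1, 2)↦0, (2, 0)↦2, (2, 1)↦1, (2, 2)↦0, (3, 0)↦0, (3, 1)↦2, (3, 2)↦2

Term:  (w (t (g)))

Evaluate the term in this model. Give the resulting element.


  g = 2
  (t (g)) = t(2,) = 0
  (w (t (g))) = w(0,) = 0

value = 0


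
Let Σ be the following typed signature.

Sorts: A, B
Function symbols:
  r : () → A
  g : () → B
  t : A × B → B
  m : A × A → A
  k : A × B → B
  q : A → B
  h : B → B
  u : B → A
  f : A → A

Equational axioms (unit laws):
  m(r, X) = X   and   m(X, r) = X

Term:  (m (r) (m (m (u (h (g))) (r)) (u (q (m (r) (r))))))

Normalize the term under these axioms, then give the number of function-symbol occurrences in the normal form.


size = 7

1. (m (r) (m (m (u (h (g))) (r)) (u (q (m (r) (r))))))  →  (m (m (u (h (g))) (r)) (u (q (m (r) (r)))))
2. (m (m (u (h (g))) (r)) (u (q (m (r) (r)))))  →  (m (u (h (g))) (u (q (m (r) (r)))))
3. (m (u (h (g))) (u (q (m (r) (r)))))  →  (m (u (h (g))) (u (q (r))))
normal form: (m (u (h (g))) (u (q (r))))


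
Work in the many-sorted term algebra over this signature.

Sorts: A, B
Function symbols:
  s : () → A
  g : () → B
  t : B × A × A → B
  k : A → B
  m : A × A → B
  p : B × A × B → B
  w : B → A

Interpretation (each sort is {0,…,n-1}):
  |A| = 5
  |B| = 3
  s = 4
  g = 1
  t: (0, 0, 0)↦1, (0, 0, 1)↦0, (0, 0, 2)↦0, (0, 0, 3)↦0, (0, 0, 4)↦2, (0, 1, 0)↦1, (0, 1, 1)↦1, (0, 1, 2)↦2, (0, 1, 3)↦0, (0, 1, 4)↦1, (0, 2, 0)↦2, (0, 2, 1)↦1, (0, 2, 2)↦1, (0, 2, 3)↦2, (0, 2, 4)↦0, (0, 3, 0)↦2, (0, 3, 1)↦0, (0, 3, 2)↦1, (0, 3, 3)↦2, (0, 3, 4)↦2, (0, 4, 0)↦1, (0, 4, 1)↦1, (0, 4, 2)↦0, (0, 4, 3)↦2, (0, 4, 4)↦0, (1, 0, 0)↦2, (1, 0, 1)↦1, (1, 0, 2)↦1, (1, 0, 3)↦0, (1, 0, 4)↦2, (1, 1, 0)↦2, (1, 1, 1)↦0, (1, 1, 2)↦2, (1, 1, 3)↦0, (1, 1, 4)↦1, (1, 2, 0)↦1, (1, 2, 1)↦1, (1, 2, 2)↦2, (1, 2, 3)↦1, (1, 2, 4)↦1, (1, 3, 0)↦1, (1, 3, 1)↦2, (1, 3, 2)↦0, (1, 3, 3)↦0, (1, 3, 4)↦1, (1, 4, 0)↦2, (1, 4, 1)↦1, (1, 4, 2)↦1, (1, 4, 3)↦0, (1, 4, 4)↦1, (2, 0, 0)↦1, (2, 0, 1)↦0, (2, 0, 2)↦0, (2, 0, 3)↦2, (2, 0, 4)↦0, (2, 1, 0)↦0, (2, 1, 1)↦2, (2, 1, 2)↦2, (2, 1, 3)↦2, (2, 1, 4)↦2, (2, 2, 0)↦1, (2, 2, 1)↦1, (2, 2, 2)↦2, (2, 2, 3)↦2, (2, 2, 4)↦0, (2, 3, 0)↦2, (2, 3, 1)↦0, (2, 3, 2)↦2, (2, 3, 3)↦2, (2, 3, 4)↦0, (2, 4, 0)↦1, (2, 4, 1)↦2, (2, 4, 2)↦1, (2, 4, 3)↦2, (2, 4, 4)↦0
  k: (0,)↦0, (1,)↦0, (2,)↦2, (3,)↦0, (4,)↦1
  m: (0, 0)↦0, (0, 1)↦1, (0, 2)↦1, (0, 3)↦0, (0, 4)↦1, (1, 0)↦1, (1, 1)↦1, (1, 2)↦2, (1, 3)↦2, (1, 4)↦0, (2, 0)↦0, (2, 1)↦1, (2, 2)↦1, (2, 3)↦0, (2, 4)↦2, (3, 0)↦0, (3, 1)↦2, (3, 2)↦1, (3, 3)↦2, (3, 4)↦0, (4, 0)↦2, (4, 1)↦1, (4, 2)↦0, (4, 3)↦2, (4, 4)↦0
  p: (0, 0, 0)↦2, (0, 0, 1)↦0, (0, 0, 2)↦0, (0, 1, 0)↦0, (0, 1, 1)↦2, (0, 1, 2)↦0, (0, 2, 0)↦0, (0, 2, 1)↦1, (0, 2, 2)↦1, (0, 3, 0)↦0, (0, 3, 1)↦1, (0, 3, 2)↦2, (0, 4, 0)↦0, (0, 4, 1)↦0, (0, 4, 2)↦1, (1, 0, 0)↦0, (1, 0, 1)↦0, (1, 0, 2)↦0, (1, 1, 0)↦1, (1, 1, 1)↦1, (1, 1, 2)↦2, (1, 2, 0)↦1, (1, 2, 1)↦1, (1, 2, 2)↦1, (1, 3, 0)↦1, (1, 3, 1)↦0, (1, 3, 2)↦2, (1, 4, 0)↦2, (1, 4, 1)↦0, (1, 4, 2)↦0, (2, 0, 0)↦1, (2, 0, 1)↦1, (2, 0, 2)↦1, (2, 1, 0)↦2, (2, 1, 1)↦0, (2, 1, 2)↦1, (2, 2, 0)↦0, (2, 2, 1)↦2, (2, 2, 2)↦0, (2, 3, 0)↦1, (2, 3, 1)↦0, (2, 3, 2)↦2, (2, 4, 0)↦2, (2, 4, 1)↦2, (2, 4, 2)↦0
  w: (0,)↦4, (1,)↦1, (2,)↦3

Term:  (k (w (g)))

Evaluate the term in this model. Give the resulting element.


  g = 1
  (w (g)) = w(1,) = 1
  (k (w (g))) = k(1,) = 0

value = 0


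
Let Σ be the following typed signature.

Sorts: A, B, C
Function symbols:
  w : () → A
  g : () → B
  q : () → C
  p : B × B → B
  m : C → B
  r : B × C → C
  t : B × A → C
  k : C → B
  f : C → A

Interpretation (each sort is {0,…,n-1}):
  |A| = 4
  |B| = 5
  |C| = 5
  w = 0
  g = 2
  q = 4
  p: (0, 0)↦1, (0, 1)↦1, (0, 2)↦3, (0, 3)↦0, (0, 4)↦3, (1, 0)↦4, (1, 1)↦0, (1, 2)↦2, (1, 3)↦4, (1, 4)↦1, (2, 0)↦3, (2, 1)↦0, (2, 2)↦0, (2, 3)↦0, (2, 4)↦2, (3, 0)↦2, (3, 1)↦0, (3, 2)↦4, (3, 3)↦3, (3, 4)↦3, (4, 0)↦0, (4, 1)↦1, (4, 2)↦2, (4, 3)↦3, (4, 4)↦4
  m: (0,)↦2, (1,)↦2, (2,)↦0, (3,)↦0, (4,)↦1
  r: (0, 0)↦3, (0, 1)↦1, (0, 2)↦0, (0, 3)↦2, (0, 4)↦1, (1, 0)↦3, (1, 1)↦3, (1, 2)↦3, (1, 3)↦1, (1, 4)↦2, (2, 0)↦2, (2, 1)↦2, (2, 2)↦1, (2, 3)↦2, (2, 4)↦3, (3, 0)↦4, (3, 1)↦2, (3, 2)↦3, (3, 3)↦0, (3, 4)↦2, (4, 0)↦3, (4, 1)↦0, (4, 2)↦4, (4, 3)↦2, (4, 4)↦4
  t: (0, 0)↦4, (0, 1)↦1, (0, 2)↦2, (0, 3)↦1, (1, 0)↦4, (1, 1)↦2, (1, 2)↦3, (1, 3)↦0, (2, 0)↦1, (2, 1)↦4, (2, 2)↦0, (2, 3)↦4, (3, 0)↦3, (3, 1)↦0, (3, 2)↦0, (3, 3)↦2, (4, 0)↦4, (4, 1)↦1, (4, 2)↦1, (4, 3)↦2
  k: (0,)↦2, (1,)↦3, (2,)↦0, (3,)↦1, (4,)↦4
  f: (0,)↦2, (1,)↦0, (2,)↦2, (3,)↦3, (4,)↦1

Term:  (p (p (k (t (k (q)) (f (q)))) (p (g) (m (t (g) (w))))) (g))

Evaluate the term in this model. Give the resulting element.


  q = 4
  (k (q)) = k(4,) = 4
  q = 4
  (f (q)) = f(4,) = 1
  (t (k (q)) (f (q))) = t(4, 1) = 1
  (k (t (k (q)) (f (q)))) = k(1,) = 3
  g = 2
  g = 2
  w = 0
  (t (g) (w)) = t(2, 0) = 1
  (m (t (g) (w))) = m(1,) = 2
  (p (g) (m (t (g) (w)))) = p(2, 2) = 0
  (p (k (t (k (q)) (f (q)))) (p (g) (m (t (g) (w))))) = p(3, 0) = 2
  g = 2
  (p (p (k (t (k (q)) (f (q)))) (p (g) (m (t (g) (w))))) (g)) = p(2, 2) = 0

value = 0


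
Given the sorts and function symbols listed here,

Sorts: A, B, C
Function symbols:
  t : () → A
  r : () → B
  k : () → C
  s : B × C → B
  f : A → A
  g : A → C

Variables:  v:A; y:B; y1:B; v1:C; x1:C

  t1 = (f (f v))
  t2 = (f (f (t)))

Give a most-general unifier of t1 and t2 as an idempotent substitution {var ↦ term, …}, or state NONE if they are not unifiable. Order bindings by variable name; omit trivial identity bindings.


{v ↦ (t)}


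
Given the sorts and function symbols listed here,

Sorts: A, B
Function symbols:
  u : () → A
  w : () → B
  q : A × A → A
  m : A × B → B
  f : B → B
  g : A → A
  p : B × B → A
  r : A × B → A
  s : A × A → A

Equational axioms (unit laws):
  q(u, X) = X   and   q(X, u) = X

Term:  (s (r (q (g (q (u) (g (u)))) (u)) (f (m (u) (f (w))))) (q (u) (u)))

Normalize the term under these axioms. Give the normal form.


1. (s (r (q (g (q (u) (g (u)))) (u)) (f (m (u) (f (w))))) (q (u) (u)))  →  (s (r (g (q (u) (g (u)))) (f (m (u) (f (w))))) (q (u) (u)))
2. (s (r (g (q (u) (g (u)))) (f (m (u) (f (w))))) (q (u) (u)))  →  (s (r (g (g (u))) (f (m (u) (f (w))))) (q (u) (u)))
3. (s (r (g (g (u))) (f (m (u) (f (w))))) (q (u) (u)))  →  (s (r (g (g (u))) (f (m (u) (f (w))))) (u))

normal form = (s (r (g (g (u))) (f (m (u) (f (w))))) (u))


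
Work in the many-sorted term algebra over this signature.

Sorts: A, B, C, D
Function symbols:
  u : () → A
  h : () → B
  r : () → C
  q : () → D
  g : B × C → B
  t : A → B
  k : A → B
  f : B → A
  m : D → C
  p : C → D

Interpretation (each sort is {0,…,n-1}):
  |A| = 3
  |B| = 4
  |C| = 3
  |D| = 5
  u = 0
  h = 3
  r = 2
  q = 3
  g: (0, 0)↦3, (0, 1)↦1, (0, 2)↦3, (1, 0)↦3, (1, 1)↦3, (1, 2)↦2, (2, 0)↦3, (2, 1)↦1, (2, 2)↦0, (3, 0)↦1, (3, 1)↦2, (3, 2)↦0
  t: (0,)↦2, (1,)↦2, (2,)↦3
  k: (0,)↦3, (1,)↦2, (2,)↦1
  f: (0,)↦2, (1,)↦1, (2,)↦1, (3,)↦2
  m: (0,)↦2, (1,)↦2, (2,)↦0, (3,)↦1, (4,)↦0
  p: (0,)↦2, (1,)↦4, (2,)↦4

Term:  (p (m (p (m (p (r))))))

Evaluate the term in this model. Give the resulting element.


value = 2

  r = 2
  (p (r)) = p(2,) = 4
  (m (p (r))) = m(4,) = 0
  (p (m (p (r)))) = p(0,) = 2
  (m (p (m (p (r))))) = m(2,) = 0
  (p (m (p (m (p (r)))))) = p(0,) = 2


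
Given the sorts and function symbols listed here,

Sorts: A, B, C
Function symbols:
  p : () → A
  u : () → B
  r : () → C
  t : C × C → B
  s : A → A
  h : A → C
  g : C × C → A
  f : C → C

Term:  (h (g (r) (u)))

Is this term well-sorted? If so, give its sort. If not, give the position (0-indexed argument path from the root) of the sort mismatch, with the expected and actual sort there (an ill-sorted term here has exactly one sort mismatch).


    (r) : C
    (u) : B
  (g (r) (u)) : ✗ arg 1 at [0, 1] has sort B, expected C

ill-sorted at position [0, 1]: expected C, got B


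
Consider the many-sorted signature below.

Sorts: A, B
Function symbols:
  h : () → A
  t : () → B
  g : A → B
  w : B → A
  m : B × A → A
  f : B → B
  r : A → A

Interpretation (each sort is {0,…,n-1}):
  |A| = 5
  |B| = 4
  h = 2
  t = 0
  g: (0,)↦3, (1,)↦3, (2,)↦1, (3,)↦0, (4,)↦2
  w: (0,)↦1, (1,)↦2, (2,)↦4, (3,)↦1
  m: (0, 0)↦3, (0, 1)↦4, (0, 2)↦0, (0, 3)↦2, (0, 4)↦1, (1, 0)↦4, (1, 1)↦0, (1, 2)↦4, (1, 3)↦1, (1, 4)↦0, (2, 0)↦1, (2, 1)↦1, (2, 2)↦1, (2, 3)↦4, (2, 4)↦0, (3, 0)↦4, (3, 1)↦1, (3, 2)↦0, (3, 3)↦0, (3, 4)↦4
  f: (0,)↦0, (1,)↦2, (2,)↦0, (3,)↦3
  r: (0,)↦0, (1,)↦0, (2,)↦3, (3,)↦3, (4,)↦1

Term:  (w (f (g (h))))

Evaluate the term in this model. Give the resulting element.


  h = 2
  (g (h)) = g(2,) = 1
  (f (g (h))) = f(1,) = 2
  (w (f (g (h)))) = w(2,) = 4

value = 4


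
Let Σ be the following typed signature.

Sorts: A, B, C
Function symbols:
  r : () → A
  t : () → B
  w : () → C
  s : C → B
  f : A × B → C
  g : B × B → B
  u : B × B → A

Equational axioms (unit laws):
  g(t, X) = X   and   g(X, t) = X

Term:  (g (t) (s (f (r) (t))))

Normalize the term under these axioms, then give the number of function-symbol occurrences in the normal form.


1. (g (t) (s (f (r) (t))))  →  (s (f (r) (t)))
normal form: (s (f (r) (t)))

size = 4


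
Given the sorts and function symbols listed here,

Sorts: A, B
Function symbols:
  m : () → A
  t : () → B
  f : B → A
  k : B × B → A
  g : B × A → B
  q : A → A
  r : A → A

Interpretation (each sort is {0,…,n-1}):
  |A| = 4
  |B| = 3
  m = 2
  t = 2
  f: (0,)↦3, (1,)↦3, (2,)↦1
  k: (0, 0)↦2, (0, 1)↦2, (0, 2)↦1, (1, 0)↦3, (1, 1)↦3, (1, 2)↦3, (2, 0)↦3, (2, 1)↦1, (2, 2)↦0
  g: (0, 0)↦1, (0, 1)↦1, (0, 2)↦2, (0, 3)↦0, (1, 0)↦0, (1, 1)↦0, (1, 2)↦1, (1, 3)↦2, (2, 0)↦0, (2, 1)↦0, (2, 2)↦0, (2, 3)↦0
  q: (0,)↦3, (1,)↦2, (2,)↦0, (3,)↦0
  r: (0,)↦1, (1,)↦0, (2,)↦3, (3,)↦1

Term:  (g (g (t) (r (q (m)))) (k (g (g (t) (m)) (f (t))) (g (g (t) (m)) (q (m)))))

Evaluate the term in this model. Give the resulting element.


  t = 2
  m = 2
  (q (m)) = q(2,) = 0
  (r (q (m))) = r(0,) = 1
  (g (t) (r (q (m)))) = g(2, 1) = 0
  t = 2
  m = 2
  (g (t) (m)) = g(2, 2) = 0
  t = 2
  (f (t)) = f(2,) = 1
  (g (g (t) (m)) (f (t))) = g(0, 1) = 1
  t = 2
  m = 2
  (g (t) (m)) = g(2, 2) = 0
  m = 2
  (q (m)) = q(2,) = 0
  (g (g (t) (m)) (q (m))) = g(0, 0) = 1
  (k (g (g (t) (m)) (f (t))) (g (g (t) (m)) (q (m)))) = k(1, 1) = 3
  (g (g (t) (r (q (m)))) (k (g (g (t) (m)) (f (t))) (g (g (t) (m)) (q (m))))) = g(0, 3) = 0

value = 0


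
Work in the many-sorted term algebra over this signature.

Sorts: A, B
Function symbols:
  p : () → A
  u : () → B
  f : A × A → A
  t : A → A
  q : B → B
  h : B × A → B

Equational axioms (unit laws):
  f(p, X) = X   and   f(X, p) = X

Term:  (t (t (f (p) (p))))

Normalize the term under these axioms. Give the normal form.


1. (t (t (f (p) (p))))  →  (t (t (p)))

normal form = (t (t (p)))


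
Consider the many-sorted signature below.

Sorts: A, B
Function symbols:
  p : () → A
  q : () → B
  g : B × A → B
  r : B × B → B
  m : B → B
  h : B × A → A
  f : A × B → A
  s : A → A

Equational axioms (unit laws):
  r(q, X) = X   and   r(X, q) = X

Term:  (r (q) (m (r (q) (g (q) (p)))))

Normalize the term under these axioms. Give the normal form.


normal form = (m (g (q) (p)))

1. (r (q) (m (r (q) (g (q) (p)))))  →  (m (r (q) (g (q) (p))))
2. (m (r (q) (g (q) (p))))  →  (m (g (q) (p)))


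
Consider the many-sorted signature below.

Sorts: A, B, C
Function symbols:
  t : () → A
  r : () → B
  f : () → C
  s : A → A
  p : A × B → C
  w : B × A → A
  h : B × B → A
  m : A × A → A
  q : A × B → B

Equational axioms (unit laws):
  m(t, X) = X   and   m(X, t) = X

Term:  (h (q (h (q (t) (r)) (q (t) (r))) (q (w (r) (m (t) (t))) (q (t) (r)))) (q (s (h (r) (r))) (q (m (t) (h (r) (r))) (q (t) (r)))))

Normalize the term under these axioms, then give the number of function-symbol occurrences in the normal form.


1. (h (q (h (q (t) (r)) (q (t) (r))) (q (w (r) (m (t) (t))) (q (t) (r)))) (q (s (h (r) (r))) (q (m (t) (h (r) (r))) (q (t) (r)))))  →  (h (q (h (q (t) (r)) (q (t) (r))) (q (w (r) (t)) (q (t) (r)))) (q (s (h (r) (r))) (q (m (t) (h (r) (r))) (q (t) (r)))))
2. (h (q (h (q (t) (r)) (q (t) (r))) (q (w (r) (t)) (q (t) (r)))) (q (s (h (r) (r))) (q (m (t) (h (r) (r))) (q (t) (r)))))  →  (h (q (h (q (t) (r)) (q (t) (r))) (q (w (r) (t)) (q (t) (r)))) (q (s (h (r) (r))) (q (h (r) (r)) (q (t) (r)))))
normal form: (h (q (h (q (t) (r)) (q (t) (r))) (q (w (r) (t)) (q (t) (r)))) (q (s (h (r) (r))) (q (h (r) (r)) (q (t) (r)))))

size = 28


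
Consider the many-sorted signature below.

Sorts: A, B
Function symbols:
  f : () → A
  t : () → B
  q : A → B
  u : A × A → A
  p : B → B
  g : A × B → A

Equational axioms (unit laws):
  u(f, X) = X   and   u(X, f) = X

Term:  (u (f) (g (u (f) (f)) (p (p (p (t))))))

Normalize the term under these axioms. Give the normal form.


1. (u (f) (g (u (f) (f)) (p (p (p (t))))))  →  (g (u (f) (f)) (p (p (p (t)))))
2. (g (u (f) (f)) (p (p (p (t)))))  →  (g (f) (p (p (p (t)))))

normal form = (g (f) (p (p (p (t)))))


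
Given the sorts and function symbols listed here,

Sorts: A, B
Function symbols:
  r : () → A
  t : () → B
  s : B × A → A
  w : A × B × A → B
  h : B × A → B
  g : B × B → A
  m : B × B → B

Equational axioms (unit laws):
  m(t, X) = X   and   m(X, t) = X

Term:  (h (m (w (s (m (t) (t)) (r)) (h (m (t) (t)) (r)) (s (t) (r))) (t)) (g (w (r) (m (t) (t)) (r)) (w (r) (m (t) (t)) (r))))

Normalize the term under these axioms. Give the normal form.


normal form = (h (w (s (t) (r)) (h (t) (r)) (s (t) (r))) (g (w (r) (t) (r)) (w (r) (t) (r))))

1. (h (m (w (s (m (t) (t)) (r)) (h (m (t) (t)) (r)) (s (t) (r))) (t)) (g (w (r) (m (t) (t)) (r)) (w (r) (m (t) (t)) (r))))  →  (h (w (s (m (t) (t)) (r)) (h (m (t) (t)) (r)) (s (t) (r))) (g (w (r) (m (t) (t)) (r)) (w (r) (m (t) (t)) (r))))
2. (h (w (s (m (t) (t)) (r)) (h (m (t) (t)) (r)) (s (t) (r))) (g (w (r) (m (t) (t)) (r)) (w (r) (m (t) (t)) (r))))  →  (h (w (s (t) (r)) (h (m (t) (t)) (r)) (s (t) (r))) (g (w (r) (m (t) (t)) (r)) (w (r) (m (t) (t)) (r))))
3. (h (w (s (t) (r)) (h (m (t) (t)) (r)) (s (t) (r))) (g (w (r) (m (t) (t)) (r)) (w (r) (m (t) (t)) (r))))  →  (h (w (s (t) (r)) (h (t) (r)) (s (t) (r))) (g (w (r) (m (t) (t)) (r)) (w (r) (m (t) (t)) (r))))
4. (h (w (s (t) (r)) (h (t) (r)) (s (t) (r))) (g (w (r) (m (t) (t)) (r)) (w (r) (m (t) (t)) (r))))  →  (h (w (s (t) (r)) (h (t) (r)) (s (t) (r))) (g (w (r) (t) (r)) (w (r) (m (t) (t)) (r))))
5. (h (w (s (t) (r)) (h (t) (r)) (s (t) (r))) (g (w (r) (t) (r)) (w (r) (m (t) (t)) (r))))  →  (h (w (s (t) (r)) (h (t) (r)) (s (t) (r))) (g (w (r) (t) (r)) (w (r) (t) (r))))


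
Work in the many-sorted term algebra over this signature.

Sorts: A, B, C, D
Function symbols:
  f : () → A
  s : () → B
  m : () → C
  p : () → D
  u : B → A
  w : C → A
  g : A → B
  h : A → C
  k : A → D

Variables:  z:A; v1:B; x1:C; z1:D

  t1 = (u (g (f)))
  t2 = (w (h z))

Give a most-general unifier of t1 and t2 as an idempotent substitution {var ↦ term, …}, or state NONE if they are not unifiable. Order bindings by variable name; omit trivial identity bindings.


NONE (not unifiable)

head clash or occurs-check failure — not unifiable


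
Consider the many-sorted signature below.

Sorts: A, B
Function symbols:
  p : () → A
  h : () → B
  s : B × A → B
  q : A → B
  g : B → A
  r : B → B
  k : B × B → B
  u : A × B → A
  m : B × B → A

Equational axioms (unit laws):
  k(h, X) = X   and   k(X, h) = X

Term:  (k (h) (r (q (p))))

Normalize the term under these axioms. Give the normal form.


normal form = (r (q (p)))

1. (k (h) (r (q (p))))  →  (r (q (p)))


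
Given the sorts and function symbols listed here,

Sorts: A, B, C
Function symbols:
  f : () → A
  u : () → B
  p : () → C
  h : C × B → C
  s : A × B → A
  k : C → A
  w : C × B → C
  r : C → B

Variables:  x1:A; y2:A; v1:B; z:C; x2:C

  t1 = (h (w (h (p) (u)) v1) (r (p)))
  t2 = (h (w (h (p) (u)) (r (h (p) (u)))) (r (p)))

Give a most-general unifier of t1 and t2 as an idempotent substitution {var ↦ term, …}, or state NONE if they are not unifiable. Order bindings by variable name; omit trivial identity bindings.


{v1 ↦ (r (h (p) (u)))}


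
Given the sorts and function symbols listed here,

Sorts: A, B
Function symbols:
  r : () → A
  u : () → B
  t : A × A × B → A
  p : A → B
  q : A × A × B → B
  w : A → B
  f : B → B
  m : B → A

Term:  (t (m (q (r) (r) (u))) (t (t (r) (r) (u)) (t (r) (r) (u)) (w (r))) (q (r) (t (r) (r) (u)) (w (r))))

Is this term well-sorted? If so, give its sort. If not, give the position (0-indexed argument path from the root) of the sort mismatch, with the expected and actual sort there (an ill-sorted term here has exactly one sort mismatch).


      (r) : A
      (r) : A
      (u) : B
    (q (r) (r) (u)) : B
  (m (q (r) (r) (u))) : A
      (r) : A
      (r) : A
      (u) : B
    (t (r) (r) (u)) : A
      (r) : A
      (r) : A
      (u) : B
    (t (r) (r) (u)) : A
      (r) : A
    (w (r)) : B
  (t (t (r) (r) (u)) (t (r) (r) (u)) (w (r))) : A
    (r) : A
      (r) : A
      (r) : A
      (u) : B
    (t (r) (r) (u)) : A
      (r) : A
    (w (r)) : B
  (q (r) (t (r) (r) (u)) (w (r))) : B
(t (m (q (r) (r) (u))) (t (t (r) (r) (u)) (t (r) (r) (u)) (w (r))) (q (r) (t (r) (r) (u)) (w (r)))) : A

well-sorted; sort = A


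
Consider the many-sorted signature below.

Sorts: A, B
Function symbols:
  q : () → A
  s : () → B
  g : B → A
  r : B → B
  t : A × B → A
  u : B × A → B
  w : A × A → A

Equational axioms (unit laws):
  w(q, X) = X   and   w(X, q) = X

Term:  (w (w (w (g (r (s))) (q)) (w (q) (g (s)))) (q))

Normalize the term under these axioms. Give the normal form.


normal form = (w (g (r (s))) (g (s)))

1. (w (w (w (g (r (s))) (q)) (w (q) (g (s)))) (q))  →  (w (w (g (r (s))) (q)) (w (q) (g (s))))
2. (w (w (g (r (s))) (q)) (w (q) (g (s))))  →  (w (g (r (s))) (w (q) (g (s))))
3. (w (g (r (s))) (w (q) (g (s))))  →  (w (g (r (s))) (g (s)))


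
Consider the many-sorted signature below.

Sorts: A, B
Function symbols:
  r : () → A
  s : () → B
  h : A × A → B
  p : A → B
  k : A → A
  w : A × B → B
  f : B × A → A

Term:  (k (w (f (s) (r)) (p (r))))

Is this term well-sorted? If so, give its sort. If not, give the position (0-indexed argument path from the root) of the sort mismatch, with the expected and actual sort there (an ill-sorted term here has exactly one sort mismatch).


ill-sorted at position [0]: expected A, got B

      (s) : B
      (r) : A
    (f (s) (r)) : A
      (r) : A
    (p (r)) : B
  (w (f (s) (r)) (p (r))) : B
(k (w (f (s) (r)) (p (r)))) : ✗ arg 0 at [0] has sort B, expected A


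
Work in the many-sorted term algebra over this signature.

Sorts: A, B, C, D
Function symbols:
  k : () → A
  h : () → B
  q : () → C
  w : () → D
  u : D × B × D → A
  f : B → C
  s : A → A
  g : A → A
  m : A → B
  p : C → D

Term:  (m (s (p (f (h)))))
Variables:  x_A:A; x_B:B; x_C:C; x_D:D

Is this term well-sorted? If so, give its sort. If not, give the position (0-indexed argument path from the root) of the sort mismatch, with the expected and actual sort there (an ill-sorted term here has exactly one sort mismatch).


        (h) : B
      (f (h)) : C
    (p (f (h))) : D
  (s (p (f (h)))) : ✗ arg 0 at [0, 0] has sort D, expected A

ill-sorted at position [0, 0]: expected A, got D


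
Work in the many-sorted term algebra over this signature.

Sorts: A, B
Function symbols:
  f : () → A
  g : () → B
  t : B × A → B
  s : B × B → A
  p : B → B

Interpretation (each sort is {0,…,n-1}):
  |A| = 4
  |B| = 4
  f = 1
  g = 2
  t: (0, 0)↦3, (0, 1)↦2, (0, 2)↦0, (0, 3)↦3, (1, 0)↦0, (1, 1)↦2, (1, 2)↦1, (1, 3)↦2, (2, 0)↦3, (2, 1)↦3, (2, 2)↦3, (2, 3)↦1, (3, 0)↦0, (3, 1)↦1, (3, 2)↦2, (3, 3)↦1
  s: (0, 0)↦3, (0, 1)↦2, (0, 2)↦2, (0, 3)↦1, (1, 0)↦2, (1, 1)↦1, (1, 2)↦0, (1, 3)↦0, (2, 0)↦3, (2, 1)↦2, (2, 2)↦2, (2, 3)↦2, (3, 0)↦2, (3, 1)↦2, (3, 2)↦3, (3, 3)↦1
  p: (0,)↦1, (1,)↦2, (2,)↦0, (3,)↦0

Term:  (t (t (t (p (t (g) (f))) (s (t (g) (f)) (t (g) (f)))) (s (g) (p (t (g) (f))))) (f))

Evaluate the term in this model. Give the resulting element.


value = 2

  g = 2
  f = 1
  (t (g) (f)) = t(2, 1) = 3
  (p (t (g) (f))) = p(3,) = 0
  g = 2
  f = 1
  (t (g) (f)) = t(2, 1) = 3
  g = 2
  f = 1
  (t (g) (f)) = t(2, 1) = 3
  (s (t (g) (f)) (t (g) (f))) = s(3, 3) = 1
  (t (p (t (g) (f))) (s (t (g) (f)) (t (g) (f)))) = t(0, 1) = 2
  g = 2
  g = 2
  f = 1
  (t (g) (f)) = t(2, 1) = 3
  (p (t (g) (f))) = p(3,) = 0
  (s (g) (p (t (g) (f)))) = s(2, 0) = 3
  (t (t (p (t (g) (f))) (s (t (g) (f)) (t (g) (f)))) (s (g) (p (t (g) (f))))) = t(2, 3) = 1
  f = 1
  (t (t (t (p (t (g) (f))) (s (t (g) (f)) (t (g) (f)))) (s (g) (p (t (g) (f))))) (f)) = t(1, 1) = 2


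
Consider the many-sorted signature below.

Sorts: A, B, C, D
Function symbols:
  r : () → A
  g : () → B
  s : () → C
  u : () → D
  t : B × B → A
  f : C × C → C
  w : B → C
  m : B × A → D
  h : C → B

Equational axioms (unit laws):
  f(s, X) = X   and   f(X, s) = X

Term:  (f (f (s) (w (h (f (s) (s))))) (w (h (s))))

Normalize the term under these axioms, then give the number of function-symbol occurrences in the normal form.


1. (f (f (s) (w (h (f (s) (s))))) (w (h (s))))  →  (f (w (h (f (s) (s)))) (w (h (s))))
2. (f (w (h (f (s) (s)))) (w (h (s))))  →  (f (w (h (s))) (w (h (s))))
normal form: (f (w (h (s))) (w (h (s))))

size = 7


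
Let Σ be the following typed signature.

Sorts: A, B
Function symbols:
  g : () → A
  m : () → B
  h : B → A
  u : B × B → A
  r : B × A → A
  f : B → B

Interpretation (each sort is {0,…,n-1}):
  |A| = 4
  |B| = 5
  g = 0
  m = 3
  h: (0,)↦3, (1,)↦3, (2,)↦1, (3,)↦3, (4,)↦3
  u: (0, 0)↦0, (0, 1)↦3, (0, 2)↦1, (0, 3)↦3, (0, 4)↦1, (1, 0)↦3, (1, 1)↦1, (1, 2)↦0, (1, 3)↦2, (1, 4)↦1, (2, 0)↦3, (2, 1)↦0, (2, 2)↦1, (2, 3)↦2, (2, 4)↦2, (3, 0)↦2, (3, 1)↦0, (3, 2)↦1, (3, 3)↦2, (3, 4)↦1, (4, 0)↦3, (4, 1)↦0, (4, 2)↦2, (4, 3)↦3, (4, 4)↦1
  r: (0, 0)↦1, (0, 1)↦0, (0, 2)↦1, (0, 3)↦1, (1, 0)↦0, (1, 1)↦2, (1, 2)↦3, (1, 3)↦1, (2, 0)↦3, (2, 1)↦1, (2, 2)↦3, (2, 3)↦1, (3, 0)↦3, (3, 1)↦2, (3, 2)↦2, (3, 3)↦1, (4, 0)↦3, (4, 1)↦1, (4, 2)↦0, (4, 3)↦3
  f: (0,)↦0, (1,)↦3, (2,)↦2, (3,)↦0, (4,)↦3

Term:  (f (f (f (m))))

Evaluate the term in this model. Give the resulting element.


value = 0

  m = 3
  (f (m)) = f(3,) = 0
  (f (f (m))) = f(0,) = 0
  (f (f (f (m)))) = f(0,) = 0


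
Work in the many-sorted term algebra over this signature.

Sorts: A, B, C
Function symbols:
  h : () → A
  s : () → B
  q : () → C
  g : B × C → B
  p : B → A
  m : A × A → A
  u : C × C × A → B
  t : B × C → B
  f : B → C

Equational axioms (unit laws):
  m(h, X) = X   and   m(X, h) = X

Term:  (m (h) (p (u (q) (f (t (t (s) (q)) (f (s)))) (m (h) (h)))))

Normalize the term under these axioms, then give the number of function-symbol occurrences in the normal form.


1. (m (h) (p (u (q) (f (t (t (s) (q)) (f (s)))) (m (h) (h)))))  →  (p (u (q) (f (t (t (s) (q)) (f (s)))) (m (h) (h))))
2. (p (u (q) (f (t (t (s) (q)) (f (s)))) (m (h) (h))))  →  (p (u (q) (f (t (t (s) (q)) (f (s)))) (h)))
normal form: (p (u (q) (f (t (t (s) (q)) (f (s)))) (h)))

size = 11


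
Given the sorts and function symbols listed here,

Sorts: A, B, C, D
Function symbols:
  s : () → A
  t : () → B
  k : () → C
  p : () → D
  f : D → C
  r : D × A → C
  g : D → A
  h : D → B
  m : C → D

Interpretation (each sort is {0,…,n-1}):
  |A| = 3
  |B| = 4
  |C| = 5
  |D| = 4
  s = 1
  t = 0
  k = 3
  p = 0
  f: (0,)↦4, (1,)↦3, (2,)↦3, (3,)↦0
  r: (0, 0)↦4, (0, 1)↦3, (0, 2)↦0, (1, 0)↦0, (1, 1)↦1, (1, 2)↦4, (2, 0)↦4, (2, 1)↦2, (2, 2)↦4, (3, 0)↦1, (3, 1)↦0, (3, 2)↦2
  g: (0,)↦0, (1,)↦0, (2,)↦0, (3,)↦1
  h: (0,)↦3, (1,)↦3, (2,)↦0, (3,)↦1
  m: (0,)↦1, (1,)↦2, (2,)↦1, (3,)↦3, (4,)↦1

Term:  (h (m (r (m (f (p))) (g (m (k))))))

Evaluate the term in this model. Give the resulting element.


value = 0

  p = 0
  (f (p)) = f(0,) = 4
  (m (f (p))) = m(4,) = 1
  k = 3
  (m (k)) = m(3,) = 3
  (g (m (k))) = g(3,) = 1
  (r (m (f (p))) (g (m (k)))) = r(1, 1) = 1
  (m (r (m (f (p))) (g (m (k))))) = m(1,) = 2
  (h (m (r (m (f (p))) (g (m (k)))))) = h(2,) = 0


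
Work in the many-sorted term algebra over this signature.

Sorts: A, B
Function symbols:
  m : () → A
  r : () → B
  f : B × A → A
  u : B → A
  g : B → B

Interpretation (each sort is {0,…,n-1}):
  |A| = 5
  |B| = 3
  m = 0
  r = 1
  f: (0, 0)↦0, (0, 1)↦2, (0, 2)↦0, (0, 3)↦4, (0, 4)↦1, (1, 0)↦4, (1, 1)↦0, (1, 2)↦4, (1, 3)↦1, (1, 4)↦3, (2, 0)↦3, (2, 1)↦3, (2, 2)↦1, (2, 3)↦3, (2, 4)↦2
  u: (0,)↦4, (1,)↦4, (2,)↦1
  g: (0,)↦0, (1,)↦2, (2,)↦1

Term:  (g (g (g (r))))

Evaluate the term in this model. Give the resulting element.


  r = 1
  (g (r)) = g(1,) = 2
  (g (g (r))) = g(2,) = 1
  (g (g (g (r)))) = g(1,) = 2

value = 2


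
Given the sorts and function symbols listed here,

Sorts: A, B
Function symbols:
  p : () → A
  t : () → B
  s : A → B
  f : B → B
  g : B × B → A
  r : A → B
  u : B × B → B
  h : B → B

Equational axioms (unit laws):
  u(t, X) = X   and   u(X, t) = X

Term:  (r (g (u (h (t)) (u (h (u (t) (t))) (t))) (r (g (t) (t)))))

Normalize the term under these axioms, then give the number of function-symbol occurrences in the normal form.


size = 11

1. (r (g (u (h (t)) (u (h (u (t) (t))) (t))) (r (g (t) (t)))))  →  (r (g (u (h (t)) (h (u (t) (t)))) (r (g (t) (t)))))
2. (r (g (u (h (t)) (h (u (t) (t)))) (r (g (t) (t)))))  →  (r (g (u (h (t)) (h (t))) (r (g (t) (t)))))
normal form: (r (g (u (h (t)) (h (t))) (r (g (t) (t)))))


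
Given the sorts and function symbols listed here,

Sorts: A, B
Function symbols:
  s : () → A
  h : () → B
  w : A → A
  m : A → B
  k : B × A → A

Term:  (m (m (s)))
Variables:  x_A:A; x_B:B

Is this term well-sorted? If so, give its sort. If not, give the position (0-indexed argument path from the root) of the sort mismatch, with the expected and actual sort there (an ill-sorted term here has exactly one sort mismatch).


    (s) : A
  (m (s)) : B
(m (m (s))) : ✗ arg 0 at [0] has sort B, expected A

ill-sorted at position [0]: expected A, got B


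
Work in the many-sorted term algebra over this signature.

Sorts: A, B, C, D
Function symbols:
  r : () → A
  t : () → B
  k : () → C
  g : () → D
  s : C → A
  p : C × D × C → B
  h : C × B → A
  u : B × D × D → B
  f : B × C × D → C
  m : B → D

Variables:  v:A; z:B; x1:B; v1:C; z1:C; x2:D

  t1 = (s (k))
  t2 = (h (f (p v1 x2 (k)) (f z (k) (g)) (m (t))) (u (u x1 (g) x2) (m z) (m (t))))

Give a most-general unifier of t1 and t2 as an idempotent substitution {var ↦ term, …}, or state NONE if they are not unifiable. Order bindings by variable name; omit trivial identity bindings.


NONE (not unifiable)

head clash or occurs-check failure — not unifiable


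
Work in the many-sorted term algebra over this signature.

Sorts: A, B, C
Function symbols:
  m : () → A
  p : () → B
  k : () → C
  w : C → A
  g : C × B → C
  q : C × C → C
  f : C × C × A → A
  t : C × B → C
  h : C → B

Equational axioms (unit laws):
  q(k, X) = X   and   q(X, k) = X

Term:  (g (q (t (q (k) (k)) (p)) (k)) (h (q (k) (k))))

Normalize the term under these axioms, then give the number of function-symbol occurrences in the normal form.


size = 6

1. (g (q (t (q (k) (k)) (p)) (k)) (h (q (k) (k))))  →  (g (t (q (k) (k)) (p)) (h (q (k) (k))))
2. (g (t (q (k) (k)) (p)) (h (q (k) (k))))  →  (g (t (k) (p)) (h (q (k) (k))))
3. (g (t (k) (p)) (h (q (k) (k))))  →  (g (t (k) (p)) (h (k)))
normal form: (g (t (k) (p)) (h (k)))


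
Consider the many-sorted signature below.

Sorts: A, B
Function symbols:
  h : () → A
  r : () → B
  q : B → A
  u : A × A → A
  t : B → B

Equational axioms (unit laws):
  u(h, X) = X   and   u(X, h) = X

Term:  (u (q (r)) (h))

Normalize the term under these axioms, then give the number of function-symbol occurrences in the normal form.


1. (u (q (r)) (h))  →  (q (r))
normal form: (q (r))

size = 2


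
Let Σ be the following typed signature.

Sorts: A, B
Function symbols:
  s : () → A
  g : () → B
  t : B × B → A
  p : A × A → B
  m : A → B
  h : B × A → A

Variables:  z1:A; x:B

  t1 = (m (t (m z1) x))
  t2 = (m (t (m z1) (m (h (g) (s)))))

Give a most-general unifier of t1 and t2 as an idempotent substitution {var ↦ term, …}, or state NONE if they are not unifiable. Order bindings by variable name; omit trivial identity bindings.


{x ↦ (m (h (g) (s)))}


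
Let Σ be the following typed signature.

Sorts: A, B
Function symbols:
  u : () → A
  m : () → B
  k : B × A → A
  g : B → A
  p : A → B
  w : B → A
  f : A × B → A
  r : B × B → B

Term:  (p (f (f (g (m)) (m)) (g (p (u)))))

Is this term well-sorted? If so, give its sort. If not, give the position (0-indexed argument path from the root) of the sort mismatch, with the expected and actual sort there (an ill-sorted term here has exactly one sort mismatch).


ill-sorted at position [0, 1]: expected B, got A

        (m) : B
      (g (m)) : A
      (m) : B
    (f (g (m)) (m)) : A
        (u) : A
      (p (u)) : B
    (g (p (u))) : A
  (f (f (g (m)) (m)) (g (p (u)))) : ✗ arg 1 at [0, 1] has sort A, expected B


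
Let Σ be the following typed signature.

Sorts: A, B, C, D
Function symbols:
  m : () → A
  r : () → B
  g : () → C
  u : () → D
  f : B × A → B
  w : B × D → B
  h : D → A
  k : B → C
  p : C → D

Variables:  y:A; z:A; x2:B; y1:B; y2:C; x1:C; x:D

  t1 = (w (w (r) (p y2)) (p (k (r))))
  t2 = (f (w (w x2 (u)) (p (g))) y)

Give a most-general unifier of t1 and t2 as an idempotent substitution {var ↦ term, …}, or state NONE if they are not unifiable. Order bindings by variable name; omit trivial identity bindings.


head clash or occurs-check failure — not unifiable

NONE (not unifiable)
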